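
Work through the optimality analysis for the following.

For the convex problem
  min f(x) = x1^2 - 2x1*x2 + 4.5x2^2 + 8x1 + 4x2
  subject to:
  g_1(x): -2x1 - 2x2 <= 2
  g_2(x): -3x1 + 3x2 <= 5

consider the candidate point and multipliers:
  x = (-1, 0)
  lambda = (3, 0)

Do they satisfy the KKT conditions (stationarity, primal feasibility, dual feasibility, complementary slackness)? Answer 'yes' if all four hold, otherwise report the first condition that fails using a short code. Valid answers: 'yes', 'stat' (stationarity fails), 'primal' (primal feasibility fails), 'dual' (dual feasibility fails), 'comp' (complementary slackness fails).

Gradient of f: grad f(x) = Q x + c = (6, 6)
Constraint values g_i(x) = a_i^T x - b_i:
  g_1((-1, 0)) = 0
  g_2((-1, 0)) = -2
Stationarity residual: grad f(x) + sum_i lambda_i a_i = (0, 0)
  -> stationarity OK
Primal feasibility (all g_i <= 0): OK
Dual feasibility (all lambda_i >= 0): OK
Complementary slackness (lambda_i * g_i(x) = 0 for all i): OK

Verdict: yes, KKT holds.

yes


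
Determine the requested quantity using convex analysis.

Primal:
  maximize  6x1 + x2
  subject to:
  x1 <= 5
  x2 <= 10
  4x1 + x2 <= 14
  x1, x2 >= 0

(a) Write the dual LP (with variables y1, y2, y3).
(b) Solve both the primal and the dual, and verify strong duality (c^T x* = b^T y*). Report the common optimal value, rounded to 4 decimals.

The standard primal-dual pair for 'max c^T x s.t. A x <= b, x >= 0' is:
  Dual:  min b^T y  s.t.  A^T y >= c,  y >= 0.

So the dual LP is:
  minimize  5y1 + 10y2 + 14y3
  subject to:
    y1 + 4y3 >= 6
    y2 + y3 >= 1
    y1, y2, y3 >= 0

Solving the primal: x* = (3.5, 0).
  primal value c^T x* = 21.
Solving the dual: y* = (0, 0, 1.5).
  dual value b^T y* = 21.
Strong duality: c^T x* = b^T y*. Confirmed.

21


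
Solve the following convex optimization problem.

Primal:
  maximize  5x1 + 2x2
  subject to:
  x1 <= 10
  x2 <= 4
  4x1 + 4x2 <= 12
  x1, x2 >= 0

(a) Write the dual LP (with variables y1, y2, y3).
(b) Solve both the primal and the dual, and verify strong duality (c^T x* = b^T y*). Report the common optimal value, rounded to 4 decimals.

The standard primal-dual pair for 'max c^T x s.t. A x <= b, x >= 0' is:
  Dual:  min b^T y  s.t.  A^T y >= c,  y >= 0.

So the dual LP is:
  minimize  10y1 + 4y2 + 12y3
  subject to:
    y1 + 4y3 >= 5
    y2 + 4y3 >= 2
    y1, y2, y3 >= 0

Solving the primal: x* = (3, 0).
  primal value c^T x* = 15.
Solving the dual: y* = (0, 0, 1.25).
  dual value b^T y* = 15.
Strong duality: c^T x* = b^T y*. Confirmed.

15


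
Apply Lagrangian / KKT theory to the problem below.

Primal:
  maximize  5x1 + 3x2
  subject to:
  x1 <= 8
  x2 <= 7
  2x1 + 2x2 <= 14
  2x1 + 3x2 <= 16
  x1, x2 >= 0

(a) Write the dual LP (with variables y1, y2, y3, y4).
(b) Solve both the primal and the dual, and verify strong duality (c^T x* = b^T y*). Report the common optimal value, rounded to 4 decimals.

The standard primal-dual pair for 'max c^T x s.t. A x <= b, x >= 0' is:
  Dual:  min b^T y  s.t.  A^T y >= c,  y >= 0.

So the dual LP is:
  minimize  8y1 + 7y2 + 14y3 + 16y4
  subject to:
    y1 + 2y3 + 2y4 >= 5
    y2 + 2y3 + 3y4 >= 3
    y1, y2, y3, y4 >= 0

Solving the primal: x* = (7, 0).
  primal value c^T x* = 35.
Solving the dual: y* = (0, 0, 2.5, 0).
  dual value b^T y* = 35.
Strong duality: c^T x* = b^T y*. Confirmed.

35


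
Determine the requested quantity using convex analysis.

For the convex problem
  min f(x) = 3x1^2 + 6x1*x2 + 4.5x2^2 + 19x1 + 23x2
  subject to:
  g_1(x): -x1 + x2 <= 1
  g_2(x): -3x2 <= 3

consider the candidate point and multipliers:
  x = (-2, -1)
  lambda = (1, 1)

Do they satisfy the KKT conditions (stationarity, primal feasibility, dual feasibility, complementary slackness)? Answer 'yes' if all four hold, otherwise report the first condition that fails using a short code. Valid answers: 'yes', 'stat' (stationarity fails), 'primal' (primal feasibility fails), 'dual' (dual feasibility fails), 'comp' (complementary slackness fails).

Gradient of f: grad f(x) = Q x + c = (1, 2)
Constraint values g_i(x) = a_i^T x - b_i:
  g_1((-2, -1)) = 0
  g_2((-2, -1)) = 0
Stationarity residual: grad f(x) + sum_i lambda_i a_i = (0, 0)
  -> stationarity OK
Primal feasibility (all g_i <= 0): OK
Dual feasibility (all lambda_i >= 0): OK
Complementary slackness (lambda_i * g_i(x) = 0 for all i): OK

Verdict: yes, KKT holds.

yes


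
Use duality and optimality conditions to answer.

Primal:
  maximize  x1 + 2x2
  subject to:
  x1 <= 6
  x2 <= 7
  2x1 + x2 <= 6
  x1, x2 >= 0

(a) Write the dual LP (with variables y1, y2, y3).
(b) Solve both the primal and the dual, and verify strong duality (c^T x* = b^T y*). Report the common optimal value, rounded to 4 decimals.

The standard primal-dual pair for 'max c^T x s.t. A x <= b, x >= 0' is:
  Dual:  min b^T y  s.t.  A^T y >= c,  y >= 0.

So the dual LP is:
  minimize  6y1 + 7y2 + 6y3
  subject to:
    y1 + 2y3 >= 1
    y2 + y3 >= 2
    y1, y2, y3 >= 0

Solving the primal: x* = (0, 6).
  primal value c^T x* = 12.
Solving the dual: y* = (0, 0, 2).
  dual value b^T y* = 12.
Strong duality: c^T x* = b^T y*. Confirmed.

12


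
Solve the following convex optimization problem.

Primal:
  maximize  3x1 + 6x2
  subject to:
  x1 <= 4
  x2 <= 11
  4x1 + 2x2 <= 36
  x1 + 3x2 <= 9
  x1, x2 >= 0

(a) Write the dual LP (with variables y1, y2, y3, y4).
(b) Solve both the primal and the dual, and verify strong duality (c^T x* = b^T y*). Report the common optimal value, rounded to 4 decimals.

The standard primal-dual pair for 'max c^T x s.t. A x <= b, x >= 0' is:
  Dual:  min b^T y  s.t.  A^T y >= c,  y >= 0.

So the dual LP is:
  minimize  4y1 + 11y2 + 36y3 + 9y4
  subject to:
    y1 + 4y3 + y4 >= 3
    y2 + 2y3 + 3y4 >= 6
    y1, y2, y3, y4 >= 0

Solving the primal: x* = (4, 1.6667).
  primal value c^T x* = 22.
Solving the dual: y* = (1, 0, 0, 2).
  dual value b^T y* = 22.
Strong duality: c^T x* = b^T y*. Confirmed.

22


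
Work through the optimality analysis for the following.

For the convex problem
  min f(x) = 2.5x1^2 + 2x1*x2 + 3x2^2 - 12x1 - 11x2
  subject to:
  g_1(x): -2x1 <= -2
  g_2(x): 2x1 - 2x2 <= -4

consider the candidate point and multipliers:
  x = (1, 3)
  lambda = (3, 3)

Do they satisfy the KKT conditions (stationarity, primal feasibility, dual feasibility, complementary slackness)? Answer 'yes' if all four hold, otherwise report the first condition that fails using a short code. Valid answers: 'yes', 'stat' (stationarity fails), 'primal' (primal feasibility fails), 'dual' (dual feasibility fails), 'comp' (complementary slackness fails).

Gradient of f: grad f(x) = Q x + c = (-1, 9)
Constraint values g_i(x) = a_i^T x - b_i:
  g_1((1, 3)) = 0
  g_2((1, 3)) = 0
Stationarity residual: grad f(x) + sum_i lambda_i a_i = (-1, 3)
  -> stationarity FAILS
Primal feasibility (all g_i <= 0): OK
Dual feasibility (all lambda_i >= 0): OK
Complementary slackness (lambda_i * g_i(x) = 0 for all i): OK

Verdict: the first failing condition is stationarity -> stat.

stat


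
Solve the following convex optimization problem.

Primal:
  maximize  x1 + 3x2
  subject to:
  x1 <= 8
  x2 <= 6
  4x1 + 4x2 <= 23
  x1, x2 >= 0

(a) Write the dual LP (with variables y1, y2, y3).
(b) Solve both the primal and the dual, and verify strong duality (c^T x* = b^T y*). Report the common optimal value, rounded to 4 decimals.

The standard primal-dual pair for 'max c^T x s.t. A x <= b, x >= 0' is:
  Dual:  min b^T y  s.t.  A^T y >= c,  y >= 0.

So the dual LP is:
  minimize  8y1 + 6y2 + 23y3
  subject to:
    y1 + 4y3 >= 1
    y2 + 4y3 >= 3
    y1, y2, y3 >= 0

Solving the primal: x* = (0, 5.75).
  primal value c^T x* = 17.25.
Solving the dual: y* = (0, 0, 0.75).
  dual value b^T y* = 17.25.
Strong duality: c^T x* = b^T y*. Confirmed.

17.25


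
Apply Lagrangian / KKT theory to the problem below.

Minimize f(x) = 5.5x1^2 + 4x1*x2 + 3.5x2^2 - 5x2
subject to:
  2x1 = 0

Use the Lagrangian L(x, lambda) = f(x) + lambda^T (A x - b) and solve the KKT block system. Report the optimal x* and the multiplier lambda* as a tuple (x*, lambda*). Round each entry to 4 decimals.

Form the Lagrangian:
  L(x, lambda) = (1/2) x^T Q x + c^T x + lambda^T (A x - b)
Stationarity (grad_x L = 0): Q x + c + A^T lambda = 0.
Primal feasibility: A x = b.

This gives the KKT block system:
  [ Q   A^T ] [ x     ]   [-c ]
  [ A    0  ] [ lambda ] = [ b ]

Solving the linear system:
  x*      = (0, 0.7143)
  lambda* = (-1.4286)
  f(x*)   = -1.7857

x* = (0, 0.7143), lambda* = (-1.4286)


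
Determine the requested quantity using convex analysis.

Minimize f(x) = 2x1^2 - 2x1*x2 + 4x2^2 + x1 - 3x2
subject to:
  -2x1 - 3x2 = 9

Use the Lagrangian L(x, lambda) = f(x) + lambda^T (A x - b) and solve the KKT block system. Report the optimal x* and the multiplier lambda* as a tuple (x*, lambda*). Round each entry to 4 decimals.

Form the Lagrangian:
  L(x, lambda) = (1/2) x^T Q x + c^T x + lambda^T (A x - b)
Stationarity (grad_x L = 0): Q x + c + A^T lambda = 0.
Primal feasibility: A x = b.

This gives the KKT block system:
  [ Q   A^T ] [ x     ]   [-c ]
  [ A    0  ] [ lambda ] = [ b ]

Solving the linear system:
  x*      = (-2.4457, -1.3696)
  lambda* = (-3.0217)
  f(x*)   = 14.4293

x* = (-2.4457, -1.3696), lambda* = (-3.0217)


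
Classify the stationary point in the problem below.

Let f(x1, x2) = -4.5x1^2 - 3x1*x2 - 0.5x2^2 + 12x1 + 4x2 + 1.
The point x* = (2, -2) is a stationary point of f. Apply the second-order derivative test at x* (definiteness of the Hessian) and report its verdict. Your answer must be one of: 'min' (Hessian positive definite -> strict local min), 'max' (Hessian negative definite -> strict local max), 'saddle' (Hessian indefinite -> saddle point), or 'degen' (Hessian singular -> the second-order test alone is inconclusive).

Compute the Hessian H = grad^2 f:
  H = [[-9, -3], [-3, -1]]
Verify stationarity: grad f(x*) = H x* + g = (0, 0).
Eigenvalues of H: -10, 0.
H has a zero eigenvalue (singular; negative semidefinite but not definite), so H is neither positive definite, negative definite, nor indefinite. The second-order test alone is inconclusive -> degen.
(Indeed, f is constant along the null direction of H through x*, so x* is not a strict local extremum.)

degen


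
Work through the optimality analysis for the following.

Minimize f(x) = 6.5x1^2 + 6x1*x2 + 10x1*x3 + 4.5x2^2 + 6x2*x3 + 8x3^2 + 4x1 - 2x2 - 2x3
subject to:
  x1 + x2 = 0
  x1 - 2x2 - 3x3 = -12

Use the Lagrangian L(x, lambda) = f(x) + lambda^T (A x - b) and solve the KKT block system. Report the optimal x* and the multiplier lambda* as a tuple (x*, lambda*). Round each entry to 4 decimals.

Form the Lagrangian:
  L(x, lambda) = (1/2) x^T Q x + c^T x + lambda^T (A x - b)
Stationarity (grad_x L = 0): Q x + c + A^T lambda = 0.
Primal feasibility: A x = b.

This gives the KKT block system:
  [ Q   A^T ] [ x     ]   [-c ]
  [ A    0  ] [ lambda ] = [ b ]

Solving the linear system:
  x*      = (-2.4706, 2.4706, 1.5294)
  lambda* = (-6.1961, 4.1961)
  f(x*)   = 16.2353

x* = (-2.4706, 2.4706, 1.5294), lambda* = (-6.1961, 4.1961)


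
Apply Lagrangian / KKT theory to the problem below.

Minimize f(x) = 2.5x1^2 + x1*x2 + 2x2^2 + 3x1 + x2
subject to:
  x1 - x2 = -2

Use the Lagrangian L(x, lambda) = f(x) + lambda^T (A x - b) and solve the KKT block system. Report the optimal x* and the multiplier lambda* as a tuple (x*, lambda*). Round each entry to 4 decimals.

Form the Lagrangian:
  L(x, lambda) = (1/2) x^T Q x + c^T x + lambda^T (A x - b)
Stationarity (grad_x L = 0): Q x + c + A^T lambda = 0.
Primal feasibility: A x = b.

This gives the KKT block system:
  [ Q   A^T ] [ x     ]   [-c ]
  [ A    0  ] [ lambda ] = [ b ]

Solving the linear system:
  x*      = (-1.2727, 0.7273)
  lambda* = (2.6364)
  f(x*)   = 1.0909

x* = (-1.2727, 0.7273), lambda* = (2.6364)


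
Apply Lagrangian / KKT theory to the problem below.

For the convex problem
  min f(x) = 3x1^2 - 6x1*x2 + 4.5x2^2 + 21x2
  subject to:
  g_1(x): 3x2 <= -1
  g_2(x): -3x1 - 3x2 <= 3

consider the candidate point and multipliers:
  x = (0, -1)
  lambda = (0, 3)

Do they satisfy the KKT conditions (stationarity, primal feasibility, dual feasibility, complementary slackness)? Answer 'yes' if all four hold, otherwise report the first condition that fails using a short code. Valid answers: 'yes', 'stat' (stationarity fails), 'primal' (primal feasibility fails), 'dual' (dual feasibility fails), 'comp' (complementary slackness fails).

Gradient of f: grad f(x) = Q x + c = (6, 12)
Constraint values g_i(x) = a_i^T x - b_i:
  g_1((0, -1)) = -2
  g_2((0, -1)) = 0
Stationarity residual: grad f(x) + sum_i lambda_i a_i = (-3, 3)
  -> stationarity FAILS
Primal feasibility (all g_i <= 0): OK
Dual feasibility (all lambda_i >= 0): OK
Complementary slackness (lambda_i * g_i(x) = 0 for all i): OK

Verdict: the first failing condition is stationarity -> stat.

stat


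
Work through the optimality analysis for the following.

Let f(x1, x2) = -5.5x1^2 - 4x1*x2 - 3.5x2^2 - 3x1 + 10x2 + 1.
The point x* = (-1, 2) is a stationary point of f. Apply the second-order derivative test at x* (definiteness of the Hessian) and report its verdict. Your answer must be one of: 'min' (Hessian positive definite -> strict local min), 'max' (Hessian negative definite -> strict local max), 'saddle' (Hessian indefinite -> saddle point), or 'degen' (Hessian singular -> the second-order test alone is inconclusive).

Compute the Hessian H = grad^2 f:
  H = [[-11, -4], [-4, -7]]
Verify stationarity: grad f(x*) = H x* + g = (0, 0).
Eigenvalues of H: -13.4721, -4.5279.
Both eigenvalues < 0, so H is negative definite -> x* is a strict local max.

max


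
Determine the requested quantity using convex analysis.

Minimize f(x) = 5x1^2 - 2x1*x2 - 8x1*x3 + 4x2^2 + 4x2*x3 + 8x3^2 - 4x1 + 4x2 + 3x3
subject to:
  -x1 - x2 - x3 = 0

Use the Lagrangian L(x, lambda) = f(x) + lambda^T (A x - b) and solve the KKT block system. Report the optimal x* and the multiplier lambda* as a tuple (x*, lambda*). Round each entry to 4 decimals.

Form the Lagrangian:
  L(x, lambda) = (1/2) x^T Q x + c^T x + lambda^T (A x - b)
Stationarity (grad_x L = 0): Q x + c + A^T lambda = 0.
Primal feasibility: A x = b.

This gives the KKT block system:
  [ Q   A^T ] [ x     ]   [-c ]
  [ A    0  ] [ lambda ] = [ b ]

Solving the linear system:
  x*      = (0.3736, -0.4828, 0.1092)
  lambda* = (-0.1724)
  f(x*)   = -1.5489

x* = (0.3736, -0.4828, 0.1092), lambda* = (-0.1724)


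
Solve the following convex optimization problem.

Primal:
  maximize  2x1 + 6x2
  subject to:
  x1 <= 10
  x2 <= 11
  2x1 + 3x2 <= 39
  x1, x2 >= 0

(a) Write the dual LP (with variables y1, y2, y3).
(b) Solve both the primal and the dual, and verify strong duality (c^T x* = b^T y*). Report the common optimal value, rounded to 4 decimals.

The standard primal-dual pair for 'max c^T x s.t. A x <= b, x >= 0' is:
  Dual:  min b^T y  s.t.  A^T y >= c,  y >= 0.

So the dual LP is:
  minimize  10y1 + 11y2 + 39y3
  subject to:
    y1 + 2y3 >= 2
    y2 + 3y3 >= 6
    y1, y2, y3 >= 0

Solving the primal: x* = (3, 11).
  primal value c^T x* = 72.
Solving the dual: y* = (0, 3, 1).
  dual value b^T y* = 72.
Strong duality: c^T x* = b^T y*. Confirmed.

72


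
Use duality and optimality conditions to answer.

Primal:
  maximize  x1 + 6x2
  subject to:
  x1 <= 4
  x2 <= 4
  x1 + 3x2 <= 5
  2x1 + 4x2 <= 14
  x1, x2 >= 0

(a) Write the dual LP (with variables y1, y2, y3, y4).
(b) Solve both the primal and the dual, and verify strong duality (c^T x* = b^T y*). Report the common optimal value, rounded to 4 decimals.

The standard primal-dual pair for 'max c^T x s.t. A x <= b, x >= 0' is:
  Dual:  min b^T y  s.t.  A^T y >= c,  y >= 0.

So the dual LP is:
  minimize  4y1 + 4y2 + 5y3 + 14y4
  subject to:
    y1 + y3 + 2y4 >= 1
    y2 + 3y3 + 4y4 >= 6
    y1, y2, y3, y4 >= 0

Solving the primal: x* = (0, 1.6667).
  primal value c^T x* = 10.
Solving the dual: y* = (0, 0, 2, 0).
  dual value b^T y* = 10.
Strong duality: c^T x* = b^T y*. Confirmed.

10


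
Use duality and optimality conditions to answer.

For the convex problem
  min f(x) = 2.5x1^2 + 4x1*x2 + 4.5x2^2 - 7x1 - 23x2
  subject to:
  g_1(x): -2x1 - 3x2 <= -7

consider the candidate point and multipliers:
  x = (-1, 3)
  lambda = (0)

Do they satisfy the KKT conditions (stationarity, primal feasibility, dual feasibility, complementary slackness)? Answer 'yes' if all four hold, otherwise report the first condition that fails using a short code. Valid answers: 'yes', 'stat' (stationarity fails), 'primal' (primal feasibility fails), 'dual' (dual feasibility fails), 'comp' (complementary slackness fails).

Gradient of f: grad f(x) = Q x + c = (0, 0)
Constraint values g_i(x) = a_i^T x - b_i:
  g_1((-1, 3)) = 0
Stationarity residual: grad f(x) + sum_i lambda_i a_i = (0, 0)
  -> stationarity OK
Primal feasibility (all g_i <= 0): OK
Dual feasibility (all lambda_i >= 0): OK
Complementary slackness (lambda_i * g_i(x) = 0 for all i): OK

Verdict: yes, KKT holds.

yes


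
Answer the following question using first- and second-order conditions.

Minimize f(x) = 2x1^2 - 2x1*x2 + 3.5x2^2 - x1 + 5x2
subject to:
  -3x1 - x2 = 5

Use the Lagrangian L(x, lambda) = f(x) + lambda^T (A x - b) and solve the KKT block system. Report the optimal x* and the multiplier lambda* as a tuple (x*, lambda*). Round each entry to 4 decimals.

Form the Lagrangian:
  L(x, lambda) = (1/2) x^T Q x + c^T x + lambda^T (A x - b)
Stationarity (grad_x L = 0): Q x + c + A^T lambda = 0.
Primal feasibility: A x = b.

This gives the KKT block system:
  [ Q   A^T ] [ x     ]   [-c ]
  [ A    0  ] [ lambda ] = [ b ]

Solving the linear system:
  x*      = (-1.2532, -1.2405)
  lambda* = (-1.1772)
  f(x*)   = 0.4684

x* = (-1.2532, -1.2405), lambda* = (-1.1772)


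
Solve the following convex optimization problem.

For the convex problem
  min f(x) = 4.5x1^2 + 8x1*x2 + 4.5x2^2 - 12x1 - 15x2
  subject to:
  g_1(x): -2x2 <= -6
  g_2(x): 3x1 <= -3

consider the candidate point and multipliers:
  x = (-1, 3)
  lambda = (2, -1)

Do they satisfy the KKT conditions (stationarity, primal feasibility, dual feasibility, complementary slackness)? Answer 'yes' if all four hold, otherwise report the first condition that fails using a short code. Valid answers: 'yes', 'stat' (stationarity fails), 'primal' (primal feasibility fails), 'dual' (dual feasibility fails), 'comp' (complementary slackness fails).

Gradient of f: grad f(x) = Q x + c = (3, 4)
Constraint values g_i(x) = a_i^T x - b_i:
  g_1((-1, 3)) = 0
  g_2((-1, 3)) = 0
Stationarity residual: grad f(x) + sum_i lambda_i a_i = (0, 0)
  -> stationarity OK
Primal feasibility (all g_i <= 0): OK
Dual feasibility (all lambda_i >= 0): FAILS
Complementary slackness (lambda_i * g_i(x) = 0 for all i): OK

Verdict: the first failing condition is dual_feasibility -> dual.

dual


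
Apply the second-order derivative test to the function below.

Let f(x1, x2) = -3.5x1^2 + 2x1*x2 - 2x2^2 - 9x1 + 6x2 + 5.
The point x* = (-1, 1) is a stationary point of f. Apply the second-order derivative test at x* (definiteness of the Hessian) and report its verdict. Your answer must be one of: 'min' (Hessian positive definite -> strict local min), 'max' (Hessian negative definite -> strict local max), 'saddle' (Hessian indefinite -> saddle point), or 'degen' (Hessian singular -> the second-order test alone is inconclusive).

Compute the Hessian H = grad^2 f:
  H = [[-7, 2], [2, -4]]
Verify stationarity: grad f(x*) = H x* + g = (0, 0).
Eigenvalues of H: -8, -3.
Both eigenvalues < 0, so H is negative definite -> x* is a strict local max.

max


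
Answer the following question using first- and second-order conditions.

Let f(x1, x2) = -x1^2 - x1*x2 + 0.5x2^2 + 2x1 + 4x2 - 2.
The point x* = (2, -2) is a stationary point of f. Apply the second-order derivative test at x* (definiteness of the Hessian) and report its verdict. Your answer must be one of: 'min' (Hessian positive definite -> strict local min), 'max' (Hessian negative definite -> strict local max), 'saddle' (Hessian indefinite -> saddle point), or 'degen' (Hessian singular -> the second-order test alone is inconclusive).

Compute the Hessian H = grad^2 f:
  H = [[-2, -1], [-1, 1]]
Verify stationarity: grad f(x*) = H x* + g = (0, 0).
Eigenvalues of H: -2.3028, 1.3028.
Eigenvalues have mixed signs, so H is indefinite -> x* is a saddle point.

saddle


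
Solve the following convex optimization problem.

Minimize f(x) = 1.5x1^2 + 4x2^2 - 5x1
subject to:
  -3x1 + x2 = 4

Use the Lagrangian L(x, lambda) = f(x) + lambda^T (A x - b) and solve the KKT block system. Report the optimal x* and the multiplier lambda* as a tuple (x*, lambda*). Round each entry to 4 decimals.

Form the Lagrangian:
  L(x, lambda) = (1/2) x^T Q x + c^T x + lambda^T (A x - b)
Stationarity (grad_x L = 0): Q x + c + A^T lambda = 0.
Primal feasibility: A x = b.

This gives the KKT block system:
  [ Q   A^T ] [ x     ]   [-c ]
  [ A    0  ] [ lambda ] = [ b ]

Solving the linear system:
  x*      = (-1.2133, 0.36)
  lambda* = (-2.88)
  f(x*)   = 8.7933

x* = (-1.2133, 0.36), lambda* = (-2.88)


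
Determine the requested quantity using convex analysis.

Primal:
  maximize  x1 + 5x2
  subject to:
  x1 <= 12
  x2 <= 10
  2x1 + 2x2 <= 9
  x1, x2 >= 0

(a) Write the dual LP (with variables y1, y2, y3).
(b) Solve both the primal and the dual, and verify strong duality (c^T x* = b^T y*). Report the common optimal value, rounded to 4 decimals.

The standard primal-dual pair for 'max c^T x s.t. A x <= b, x >= 0' is:
  Dual:  min b^T y  s.t.  A^T y >= c,  y >= 0.

So the dual LP is:
  minimize  12y1 + 10y2 + 9y3
  subject to:
    y1 + 2y3 >= 1
    y2 + 2y3 >= 5
    y1, y2, y3 >= 0

Solving the primal: x* = (0, 4.5).
  primal value c^T x* = 22.5.
Solving the dual: y* = (0, 0, 2.5).
  dual value b^T y* = 22.5.
Strong duality: c^T x* = b^T y*. Confirmed.

22.5


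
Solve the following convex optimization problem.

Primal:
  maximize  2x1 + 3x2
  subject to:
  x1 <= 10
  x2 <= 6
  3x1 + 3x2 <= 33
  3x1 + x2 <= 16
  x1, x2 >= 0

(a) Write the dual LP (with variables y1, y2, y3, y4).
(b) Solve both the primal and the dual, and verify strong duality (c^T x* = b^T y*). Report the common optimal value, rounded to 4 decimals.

The standard primal-dual pair for 'max c^T x s.t. A x <= b, x >= 0' is:
  Dual:  min b^T y  s.t.  A^T y >= c,  y >= 0.

So the dual LP is:
  minimize  10y1 + 6y2 + 33y3 + 16y4
  subject to:
    y1 + 3y3 + 3y4 >= 2
    y2 + 3y3 + y4 >= 3
    y1, y2, y3, y4 >= 0

Solving the primal: x* = (3.3333, 6).
  primal value c^T x* = 24.6667.
Solving the dual: y* = (0, 2.3333, 0, 0.6667).
  dual value b^T y* = 24.6667.
Strong duality: c^T x* = b^T y*. Confirmed.

24.6667


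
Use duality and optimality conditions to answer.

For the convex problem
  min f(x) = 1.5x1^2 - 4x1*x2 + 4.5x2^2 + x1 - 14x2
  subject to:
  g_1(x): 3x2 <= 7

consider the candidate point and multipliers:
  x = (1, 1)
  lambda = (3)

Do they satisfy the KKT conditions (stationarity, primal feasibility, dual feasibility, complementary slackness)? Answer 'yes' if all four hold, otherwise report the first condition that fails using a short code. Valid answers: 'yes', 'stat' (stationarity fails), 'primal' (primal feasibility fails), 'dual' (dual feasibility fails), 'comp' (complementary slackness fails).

Gradient of f: grad f(x) = Q x + c = (0, -9)
Constraint values g_i(x) = a_i^T x - b_i:
  g_1((1, 1)) = -4
Stationarity residual: grad f(x) + sum_i lambda_i a_i = (0, 0)
  -> stationarity OK
Primal feasibility (all g_i <= 0): OK
Dual feasibility (all lambda_i >= 0): OK
Complementary slackness (lambda_i * g_i(x) = 0 for all i): FAILS

Verdict: the first failing condition is complementary_slackness -> comp.

comp


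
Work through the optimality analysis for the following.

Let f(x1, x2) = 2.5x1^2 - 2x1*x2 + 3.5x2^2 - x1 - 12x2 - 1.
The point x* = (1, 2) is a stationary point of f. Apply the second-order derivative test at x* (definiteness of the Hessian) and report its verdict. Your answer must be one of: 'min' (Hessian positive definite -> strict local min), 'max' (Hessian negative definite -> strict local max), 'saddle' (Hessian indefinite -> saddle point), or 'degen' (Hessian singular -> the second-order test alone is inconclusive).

Compute the Hessian H = grad^2 f:
  H = [[5, -2], [-2, 7]]
Verify stationarity: grad f(x*) = H x* + g = (0, 0).
Eigenvalues of H: 3.7639, 8.2361.
Both eigenvalues > 0, so H is positive definite -> x* is a strict local min.

min


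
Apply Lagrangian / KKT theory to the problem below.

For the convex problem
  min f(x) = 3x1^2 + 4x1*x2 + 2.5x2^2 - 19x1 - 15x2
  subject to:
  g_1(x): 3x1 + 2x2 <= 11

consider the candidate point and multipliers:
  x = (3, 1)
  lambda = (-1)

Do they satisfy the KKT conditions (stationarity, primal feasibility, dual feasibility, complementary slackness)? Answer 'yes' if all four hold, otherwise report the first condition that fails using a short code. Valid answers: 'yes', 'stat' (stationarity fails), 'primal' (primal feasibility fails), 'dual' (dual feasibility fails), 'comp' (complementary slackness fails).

Gradient of f: grad f(x) = Q x + c = (3, 2)
Constraint values g_i(x) = a_i^T x - b_i:
  g_1((3, 1)) = 0
Stationarity residual: grad f(x) + sum_i lambda_i a_i = (0, 0)
  -> stationarity OK
Primal feasibility (all g_i <= 0): OK
Dual feasibility (all lambda_i >= 0): FAILS
Complementary slackness (lambda_i * g_i(x) = 0 for all i): OK

Verdict: the first failing condition is dual_feasibility -> dual.

dual


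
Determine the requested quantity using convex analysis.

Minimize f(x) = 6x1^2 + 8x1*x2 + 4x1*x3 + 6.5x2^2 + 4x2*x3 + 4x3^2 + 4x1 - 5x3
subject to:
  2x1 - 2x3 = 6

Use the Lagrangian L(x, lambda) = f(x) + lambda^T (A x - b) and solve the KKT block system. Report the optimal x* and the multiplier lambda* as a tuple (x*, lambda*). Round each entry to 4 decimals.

Form the Lagrangian:
  L(x, lambda) = (1/2) x^T Q x + c^T x + lambda^T (A x - b)
Stationarity (grad_x L = 0): Q x + c + A^T lambda = 0.
Primal feasibility: A x = b.

This gives the KKT block system:
  [ Q   A^T ] [ x     ]   [-c ]
  [ A    0  ] [ lambda ] = [ b ]

Solving the linear system:
  x*      = (1.5318, -0.4909, -1.4682)
  lambda* = (-6.2909)
  f(x*)   = 25.6068

x* = (1.5318, -0.4909, -1.4682), lambda* = (-6.2909)


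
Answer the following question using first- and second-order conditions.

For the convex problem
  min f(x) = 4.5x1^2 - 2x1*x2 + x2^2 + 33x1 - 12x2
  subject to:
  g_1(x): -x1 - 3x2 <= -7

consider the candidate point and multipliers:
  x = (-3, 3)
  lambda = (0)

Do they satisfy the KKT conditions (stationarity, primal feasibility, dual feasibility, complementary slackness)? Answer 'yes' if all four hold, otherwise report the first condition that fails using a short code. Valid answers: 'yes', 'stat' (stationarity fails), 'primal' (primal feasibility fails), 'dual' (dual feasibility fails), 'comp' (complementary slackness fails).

Gradient of f: grad f(x) = Q x + c = (0, 0)
Constraint values g_i(x) = a_i^T x - b_i:
  g_1((-3, 3)) = 1
Stationarity residual: grad f(x) + sum_i lambda_i a_i = (0, 0)
  -> stationarity OK
Primal feasibility (all g_i <= 0): FAILS
Dual feasibility (all lambda_i >= 0): OK
Complementary slackness (lambda_i * g_i(x) = 0 for all i): OK

Verdict: the first failing condition is primal_feasibility -> primal.

primal


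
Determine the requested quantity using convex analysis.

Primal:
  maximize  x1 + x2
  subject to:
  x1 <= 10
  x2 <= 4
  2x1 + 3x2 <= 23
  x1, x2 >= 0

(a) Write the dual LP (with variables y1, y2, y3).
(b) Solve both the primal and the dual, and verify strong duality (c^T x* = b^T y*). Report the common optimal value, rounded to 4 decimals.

The standard primal-dual pair for 'max c^T x s.t. A x <= b, x >= 0' is:
  Dual:  min b^T y  s.t.  A^T y >= c,  y >= 0.

So the dual LP is:
  minimize  10y1 + 4y2 + 23y3
  subject to:
    y1 + 2y3 >= 1
    y2 + 3y3 >= 1
    y1, y2, y3 >= 0

Solving the primal: x* = (10, 1).
  primal value c^T x* = 11.
Solving the dual: y* = (0.3333, 0, 0.3333).
  dual value b^T y* = 11.
Strong duality: c^T x* = b^T y*. Confirmed.

11


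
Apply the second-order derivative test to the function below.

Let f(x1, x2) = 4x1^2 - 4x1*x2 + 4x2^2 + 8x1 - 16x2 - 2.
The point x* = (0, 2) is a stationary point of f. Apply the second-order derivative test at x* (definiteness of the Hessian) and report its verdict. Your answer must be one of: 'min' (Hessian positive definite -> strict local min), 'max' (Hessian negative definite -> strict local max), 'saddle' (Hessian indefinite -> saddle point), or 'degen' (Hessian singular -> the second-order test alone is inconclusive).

Compute the Hessian H = grad^2 f:
  H = [[8, -4], [-4, 8]]
Verify stationarity: grad f(x*) = H x* + g = (0, 0).
Eigenvalues of H: 4, 12.
Both eigenvalues > 0, so H is positive definite -> x* is a strict local min.

min


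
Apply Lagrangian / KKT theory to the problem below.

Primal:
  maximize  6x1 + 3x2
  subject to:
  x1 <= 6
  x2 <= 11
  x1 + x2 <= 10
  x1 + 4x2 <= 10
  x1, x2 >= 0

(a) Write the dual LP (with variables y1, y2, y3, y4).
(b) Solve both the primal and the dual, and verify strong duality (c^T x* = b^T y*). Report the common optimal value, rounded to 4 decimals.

The standard primal-dual pair for 'max c^T x s.t. A x <= b, x >= 0' is:
  Dual:  min b^T y  s.t.  A^T y >= c,  y >= 0.

So the dual LP is:
  minimize  6y1 + 11y2 + 10y3 + 10y4
  subject to:
    y1 + y3 + y4 >= 6
    y2 + y3 + 4y4 >= 3
    y1, y2, y3, y4 >= 0

Solving the primal: x* = (6, 1).
  primal value c^T x* = 39.
Solving the dual: y* = (5.25, 0, 0, 0.75).
  dual value b^T y* = 39.
Strong duality: c^T x* = b^T y*. Confirmed.

39


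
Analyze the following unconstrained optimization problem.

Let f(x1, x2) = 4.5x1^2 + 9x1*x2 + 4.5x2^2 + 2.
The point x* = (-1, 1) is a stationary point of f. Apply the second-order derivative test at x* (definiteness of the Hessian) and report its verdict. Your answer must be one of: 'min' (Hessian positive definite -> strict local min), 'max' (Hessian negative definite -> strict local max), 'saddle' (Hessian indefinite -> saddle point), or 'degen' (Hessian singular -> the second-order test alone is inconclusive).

Compute the Hessian H = grad^2 f:
  H = [[9, 9], [9, 9]]
Verify stationarity: grad f(x*) = H x* + g = (0, 0).
Eigenvalues of H: 0, 18.
H has a zero eigenvalue (singular; positive semidefinite but not definite), so H is neither positive definite, negative definite, nor indefinite. The second-order test alone is inconclusive -> degen.
(Indeed, f is constant along the null direction of H through x*, so x* is not a strict local extremum.)

degen


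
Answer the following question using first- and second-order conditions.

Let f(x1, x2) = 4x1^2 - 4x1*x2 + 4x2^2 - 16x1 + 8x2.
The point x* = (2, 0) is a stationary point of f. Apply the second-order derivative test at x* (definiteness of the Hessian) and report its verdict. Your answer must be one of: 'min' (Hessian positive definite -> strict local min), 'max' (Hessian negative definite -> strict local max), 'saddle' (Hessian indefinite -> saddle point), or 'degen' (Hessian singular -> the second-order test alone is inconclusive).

Compute the Hessian H = grad^2 f:
  H = [[8, -4], [-4, 8]]
Verify stationarity: grad f(x*) = H x* + g = (0, 0).
Eigenvalues of H: 4, 12.
Both eigenvalues > 0, so H is positive definite -> x* is a strict local min.

min


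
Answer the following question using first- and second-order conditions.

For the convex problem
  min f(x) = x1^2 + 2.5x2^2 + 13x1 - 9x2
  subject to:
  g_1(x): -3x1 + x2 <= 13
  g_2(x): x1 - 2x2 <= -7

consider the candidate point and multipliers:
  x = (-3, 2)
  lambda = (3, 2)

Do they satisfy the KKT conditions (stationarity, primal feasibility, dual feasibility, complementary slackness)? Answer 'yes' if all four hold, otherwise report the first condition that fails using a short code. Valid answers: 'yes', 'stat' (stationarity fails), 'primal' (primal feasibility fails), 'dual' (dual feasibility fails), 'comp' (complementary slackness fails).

Gradient of f: grad f(x) = Q x + c = (7, 1)
Constraint values g_i(x) = a_i^T x - b_i:
  g_1((-3, 2)) = -2
  g_2((-3, 2)) = 0
Stationarity residual: grad f(x) + sum_i lambda_i a_i = (0, 0)
  -> stationarity OK
Primal feasibility (all g_i <= 0): OK
Dual feasibility (all lambda_i >= 0): OK
Complementary slackness (lambda_i * g_i(x) = 0 for all i): FAILS

Verdict: the first failing condition is complementary_slackness -> comp.

comp


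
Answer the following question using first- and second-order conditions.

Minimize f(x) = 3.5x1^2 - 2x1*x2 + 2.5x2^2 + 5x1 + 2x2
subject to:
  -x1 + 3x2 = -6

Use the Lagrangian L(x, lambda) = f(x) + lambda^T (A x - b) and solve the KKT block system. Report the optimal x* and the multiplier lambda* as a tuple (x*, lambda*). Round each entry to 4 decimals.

Form the Lagrangian:
  L(x, lambda) = (1/2) x^T Q x + c^T x + lambda^T (A x - b)
Stationarity (grad_x L = 0): Q x + c + A^T lambda = 0.
Primal feasibility: A x = b.

This gives the KKT block system:
  [ Q   A^T ] [ x     ]   [-c ]
  [ A    0  ] [ lambda ] = [ b ]

Solving the linear system:
  x*      = (-1.0179, -2.3393)
  lambda* = (2.5536)
  f(x*)   = 2.7768

x* = (-1.0179, -2.3393), lambda* = (2.5536)


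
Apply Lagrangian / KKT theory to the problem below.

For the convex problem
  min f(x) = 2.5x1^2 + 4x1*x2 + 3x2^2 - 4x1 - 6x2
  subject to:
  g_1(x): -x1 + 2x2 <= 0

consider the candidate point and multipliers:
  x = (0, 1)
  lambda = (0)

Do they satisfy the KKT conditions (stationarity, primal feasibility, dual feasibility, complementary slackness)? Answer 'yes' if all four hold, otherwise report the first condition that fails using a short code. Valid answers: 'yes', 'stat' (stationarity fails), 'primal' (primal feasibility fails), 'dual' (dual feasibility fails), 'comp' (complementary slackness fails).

Gradient of f: grad f(x) = Q x + c = (0, 0)
Constraint values g_i(x) = a_i^T x - b_i:
  g_1((0, 1)) = 2
Stationarity residual: grad f(x) + sum_i lambda_i a_i = (0, 0)
  -> stationarity OK
Primal feasibility (all g_i <= 0): FAILS
Dual feasibility (all lambda_i >= 0): OK
Complementary slackness (lambda_i * g_i(x) = 0 for all i): OK

Verdict: the first failing condition is primal_feasibility -> primal.

primal


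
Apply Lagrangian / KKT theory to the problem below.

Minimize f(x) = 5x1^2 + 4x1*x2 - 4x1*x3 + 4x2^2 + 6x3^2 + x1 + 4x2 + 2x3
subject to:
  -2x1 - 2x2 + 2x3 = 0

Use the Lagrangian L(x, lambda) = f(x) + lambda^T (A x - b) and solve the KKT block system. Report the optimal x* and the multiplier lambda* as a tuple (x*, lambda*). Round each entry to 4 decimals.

Form the Lagrangian:
  L(x, lambda) = (1/2) x^T Q x + c^T x + lambda^T (A x - b)
Stationarity (grad_x L = 0): Q x + c + A^T lambda = 0.
Primal feasibility: A x = b.

This gives the KKT block system:
  [ Q   A^T ] [ x     ]   [-c ]
  [ A    0  ] [ lambda ] = [ b ]

Solving the linear system:
  x*      = (0.0882, -0.3529, -0.2647)
  lambda* = (0.7647)
  f(x*)   = -0.9265

x* = (0.0882, -0.3529, -0.2647), lambda* = (0.7647)


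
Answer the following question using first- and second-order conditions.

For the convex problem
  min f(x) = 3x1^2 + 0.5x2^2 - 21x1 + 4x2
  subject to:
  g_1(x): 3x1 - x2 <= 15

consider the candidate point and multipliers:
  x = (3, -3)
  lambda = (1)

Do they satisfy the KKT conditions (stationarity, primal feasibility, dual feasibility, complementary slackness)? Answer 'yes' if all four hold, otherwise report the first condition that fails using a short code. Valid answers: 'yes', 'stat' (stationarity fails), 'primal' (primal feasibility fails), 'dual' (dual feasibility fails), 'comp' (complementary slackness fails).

Gradient of f: grad f(x) = Q x + c = (-3, 1)
Constraint values g_i(x) = a_i^T x - b_i:
  g_1((3, -3)) = -3
Stationarity residual: grad f(x) + sum_i lambda_i a_i = (0, 0)
  -> stationarity OK
Primal feasibility (all g_i <= 0): OK
Dual feasibility (all lambda_i >= 0): OK
Complementary slackness (lambda_i * g_i(x) = 0 for all i): FAILS

Verdict: the first failing condition is complementary_slackness -> comp.

comp


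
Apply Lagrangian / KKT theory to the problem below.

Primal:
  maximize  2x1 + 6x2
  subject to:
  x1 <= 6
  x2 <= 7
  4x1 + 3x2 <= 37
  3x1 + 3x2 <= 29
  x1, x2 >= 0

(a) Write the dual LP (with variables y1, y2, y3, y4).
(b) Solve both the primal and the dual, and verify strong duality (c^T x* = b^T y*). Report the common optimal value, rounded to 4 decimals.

The standard primal-dual pair for 'max c^T x s.t. A x <= b, x >= 0' is:
  Dual:  min b^T y  s.t.  A^T y >= c,  y >= 0.

So the dual LP is:
  minimize  6y1 + 7y2 + 37y3 + 29y4
  subject to:
    y1 + 4y3 + 3y4 >= 2
    y2 + 3y3 + 3y4 >= 6
    y1, y2, y3, y4 >= 0

Solving the primal: x* = (2.6667, 7).
  primal value c^T x* = 47.3333.
Solving the dual: y* = (0, 4, 0, 0.6667).
  dual value b^T y* = 47.3333.
Strong duality: c^T x* = b^T y*. Confirmed.

47.3333


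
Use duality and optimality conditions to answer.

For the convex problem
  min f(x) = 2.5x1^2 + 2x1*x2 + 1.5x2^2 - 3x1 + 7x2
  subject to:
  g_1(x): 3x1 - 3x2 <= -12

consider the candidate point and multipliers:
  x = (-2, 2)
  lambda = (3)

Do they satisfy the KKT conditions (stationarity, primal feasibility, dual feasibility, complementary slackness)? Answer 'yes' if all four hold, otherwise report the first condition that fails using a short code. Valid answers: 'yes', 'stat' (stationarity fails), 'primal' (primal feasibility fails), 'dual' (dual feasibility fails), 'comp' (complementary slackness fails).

Gradient of f: grad f(x) = Q x + c = (-9, 9)
Constraint values g_i(x) = a_i^T x - b_i:
  g_1((-2, 2)) = 0
Stationarity residual: grad f(x) + sum_i lambda_i a_i = (0, 0)
  -> stationarity OK
Primal feasibility (all g_i <= 0): OK
Dual feasibility (all lambda_i >= 0): OK
Complementary slackness (lambda_i * g_i(x) = 0 for all i): OK

Verdict: yes, KKT holds.

yes


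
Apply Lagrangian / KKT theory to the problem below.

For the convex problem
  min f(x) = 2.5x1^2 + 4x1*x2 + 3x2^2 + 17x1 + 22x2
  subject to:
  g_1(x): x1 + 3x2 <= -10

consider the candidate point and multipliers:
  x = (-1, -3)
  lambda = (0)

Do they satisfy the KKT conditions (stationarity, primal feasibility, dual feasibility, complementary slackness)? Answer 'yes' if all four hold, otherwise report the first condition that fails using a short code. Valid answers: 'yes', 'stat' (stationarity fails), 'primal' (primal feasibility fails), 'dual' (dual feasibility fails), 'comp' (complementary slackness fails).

Gradient of f: grad f(x) = Q x + c = (0, 0)
Constraint values g_i(x) = a_i^T x - b_i:
  g_1((-1, -3)) = 0
Stationarity residual: grad f(x) + sum_i lambda_i a_i = (0, 0)
  -> stationarity OK
Primal feasibility (all g_i <= 0): OK
Dual feasibility (all lambda_i >= 0): OK
Complementary slackness (lambda_i * g_i(x) = 0 for all i): OK

Verdict: yes, KKT holds.

yes


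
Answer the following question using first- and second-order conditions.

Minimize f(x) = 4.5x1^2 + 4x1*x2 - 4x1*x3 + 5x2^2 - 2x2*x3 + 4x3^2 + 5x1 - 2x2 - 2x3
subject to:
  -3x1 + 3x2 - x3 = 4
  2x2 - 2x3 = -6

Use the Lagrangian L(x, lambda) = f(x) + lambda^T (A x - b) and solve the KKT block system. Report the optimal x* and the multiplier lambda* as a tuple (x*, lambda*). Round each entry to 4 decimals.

Form the Lagrangian:
  L(x, lambda) = (1/2) x^T Q x + c^T x + lambda^T (A x - b)
Stationarity (grad_x L = 0): Q x + c + A^T lambda = 0.
Primal feasibility: A x = b.

This gives the KKT block system:
  [ Q   A^T ] [ x     ]   [-c ]
  [ A    0  ] [ lambda ] = [ b ]

Solving the linear system:
  x*      = (-2.1605, 0.2593, 3.2593)
  lambda* = (-8.8148, 20.5062)
  f(x*)   = 70.2284

x* = (-2.1605, 0.2593, 3.2593), lambda* = (-8.8148, 20.5062)


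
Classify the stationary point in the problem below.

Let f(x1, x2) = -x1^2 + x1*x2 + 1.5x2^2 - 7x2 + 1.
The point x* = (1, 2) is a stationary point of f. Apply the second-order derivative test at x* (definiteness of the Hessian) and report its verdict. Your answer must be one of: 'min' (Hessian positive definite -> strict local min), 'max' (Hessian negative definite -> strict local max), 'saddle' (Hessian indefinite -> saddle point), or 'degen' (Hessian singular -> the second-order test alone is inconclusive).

Compute the Hessian H = grad^2 f:
  H = [[-2, 1], [1, 3]]
Verify stationarity: grad f(x*) = H x* + g = (0, 0).
Eigenvalues of H: -2.1926, 3.1926.
Eigenvalues have mixed signs, so H is indefinite -> x* is a saddle point.

saddle
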